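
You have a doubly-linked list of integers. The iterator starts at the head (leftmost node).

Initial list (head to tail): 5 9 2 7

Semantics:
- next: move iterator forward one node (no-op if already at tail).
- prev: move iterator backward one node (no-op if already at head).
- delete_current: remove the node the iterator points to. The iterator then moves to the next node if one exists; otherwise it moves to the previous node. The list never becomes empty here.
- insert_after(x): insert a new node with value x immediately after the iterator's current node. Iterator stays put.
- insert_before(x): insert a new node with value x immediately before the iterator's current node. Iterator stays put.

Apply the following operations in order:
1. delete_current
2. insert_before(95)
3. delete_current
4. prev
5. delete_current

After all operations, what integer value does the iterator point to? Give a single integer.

After 1 (delete_current): list=[9, 2, 7] cursor@9
After 2 (insert_before(95)): list=[95, 9, 2, 7] cursor@9
After 3 (delete_current): list=[95, 2, 7] cursor@2
After 4 (prev): list=[95, 2, 7] cursor@95
After 5 (delete_current): list=[2, 7] cursor@2

Answer: 2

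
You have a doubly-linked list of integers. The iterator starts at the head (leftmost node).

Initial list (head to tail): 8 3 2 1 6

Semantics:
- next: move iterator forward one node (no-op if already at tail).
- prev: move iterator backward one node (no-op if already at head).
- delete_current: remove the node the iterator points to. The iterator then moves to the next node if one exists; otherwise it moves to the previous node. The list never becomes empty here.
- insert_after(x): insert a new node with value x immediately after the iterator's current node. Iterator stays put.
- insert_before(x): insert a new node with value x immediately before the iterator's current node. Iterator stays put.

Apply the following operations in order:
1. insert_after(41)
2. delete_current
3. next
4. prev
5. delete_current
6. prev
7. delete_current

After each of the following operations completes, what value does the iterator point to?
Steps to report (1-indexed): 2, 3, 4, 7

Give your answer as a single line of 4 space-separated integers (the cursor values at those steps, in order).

Answer: 41 3 41 2

Derivation:
After 1 (insert_after(41)): list=[8, 41, 3, 2, 1, 6] cursor@8
After 2 (delete_current): list=[41, 3, 2, 1, 6] cursor@41
After 3 (next): list=[41, 3, 2, 1, 6] cursor@3
After 4 (prev): list=[41, 3, 2, 1, 6] cursor@41
After 5 (delete_current): list=[3, 2, 1, 6] cursor@3
After 6 (prev): list=[3, 2, 1, 6] cursor@3
After 7 (delete_current): list=[2, 1, 6] cursor@2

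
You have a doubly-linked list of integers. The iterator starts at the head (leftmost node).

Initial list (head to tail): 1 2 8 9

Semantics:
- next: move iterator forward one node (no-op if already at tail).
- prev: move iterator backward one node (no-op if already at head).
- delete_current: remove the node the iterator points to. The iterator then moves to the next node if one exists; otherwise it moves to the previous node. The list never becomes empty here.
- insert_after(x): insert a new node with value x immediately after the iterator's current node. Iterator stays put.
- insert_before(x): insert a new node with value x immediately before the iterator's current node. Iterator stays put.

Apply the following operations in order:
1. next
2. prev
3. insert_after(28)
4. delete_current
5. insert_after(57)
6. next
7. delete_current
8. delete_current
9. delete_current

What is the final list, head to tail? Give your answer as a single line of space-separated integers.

Answer: 28 9

Derivation:
After 1 (next): list=[1, 2, 8, 9] cursor@2
After 2 (prev): list=[1, 2, 8, 9] cursor@1
After 3 (insert_after(28)): list=[1, 28, 2, 8, 9] cursor@1
After 4 (delete_current): list=[28, 2, 8, 9] cursor@28
After 5 (insert_after(57)): list=[28, 57, 2, 8, 9] cursor@28
After 6 (next): list=[28, 57, 2, 8, 9] cursor@57
After 7 (delete_current): list=[28, 2, 8, 9] cursor@2
After 8 (delete_current): list=[28, 8, 9] cursor@8
After 9 (delete_current): list=[28, 9] cursor@9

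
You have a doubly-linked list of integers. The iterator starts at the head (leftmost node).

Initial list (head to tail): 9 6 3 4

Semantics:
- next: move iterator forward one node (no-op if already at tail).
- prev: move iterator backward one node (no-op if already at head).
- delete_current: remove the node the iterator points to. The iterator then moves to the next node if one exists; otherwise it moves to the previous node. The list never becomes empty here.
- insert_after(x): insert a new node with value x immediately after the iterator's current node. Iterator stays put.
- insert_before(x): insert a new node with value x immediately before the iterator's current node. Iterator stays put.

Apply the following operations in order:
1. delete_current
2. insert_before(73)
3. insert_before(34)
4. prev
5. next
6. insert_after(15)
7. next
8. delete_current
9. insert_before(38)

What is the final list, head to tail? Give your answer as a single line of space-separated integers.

After 1 (delete_current): list=[6, 3, 4] cursor@6
After 2 (insert_before(73)): list=[73, 6, 3, 4] cursor@6
After 3 (insert_before(34)): list=[73, 34, 6, 3, 4] cursor@6
After 4 (prev): list=[73, 34, 6, 3, 4] cursor@34
After 5 (next): list=[73, 34, 6, 3, 4] cursor@6
After 6 (insert_after(15)): list=[73, 34, 6, 15, 3, 4] cursor@6
After 7 (next): list=[73, 34, 6, 15, 3, 4] cursor@15
After 8 (delete_current): list=[73, 34, 6, 3, 4] cursor@3
After 9 (insert_before(38)): list=[73, 34, 6, 38, 3, 4] cursor@3

Answer: 73 34 6 38 3 4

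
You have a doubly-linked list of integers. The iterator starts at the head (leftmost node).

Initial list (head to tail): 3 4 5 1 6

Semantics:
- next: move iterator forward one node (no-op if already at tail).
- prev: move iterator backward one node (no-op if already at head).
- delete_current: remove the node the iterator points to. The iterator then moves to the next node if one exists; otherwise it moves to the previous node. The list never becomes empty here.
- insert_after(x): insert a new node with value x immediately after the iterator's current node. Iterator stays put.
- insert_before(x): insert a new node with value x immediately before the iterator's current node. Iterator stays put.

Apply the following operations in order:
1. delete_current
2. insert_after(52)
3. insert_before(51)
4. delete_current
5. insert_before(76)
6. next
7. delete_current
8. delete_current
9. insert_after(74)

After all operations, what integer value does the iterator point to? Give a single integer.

After 1 (delete_current): list=[4, 5, 1, 6] cursor@4
After 2 (insert_after(52)): list=[4, 52, 5, 1, 6] cursor@4
After 3 (insert_before(51)): list=[51, 4, 52, 5, 1, 6] cursor@4
After 4 (delete_current): list=[51, 52, 5, 1, 6] cursor@52
After 5 (insert_before(76)): list=[51, 76, 52, 5, 1, 6] cursor@52
After 6 (next): list=[51, 76, 52, 5, 1, 6] cursor@5
After 7 (delete_current): list=[51, 76, 52, 1, 6] cursor@1
After 8 (delete_current): list=[51, 76, 52, 6] cursor@6
After 9 (insert_after(74)): list=[51, 76, 52, 6, 74] cursor@6

Answer: 6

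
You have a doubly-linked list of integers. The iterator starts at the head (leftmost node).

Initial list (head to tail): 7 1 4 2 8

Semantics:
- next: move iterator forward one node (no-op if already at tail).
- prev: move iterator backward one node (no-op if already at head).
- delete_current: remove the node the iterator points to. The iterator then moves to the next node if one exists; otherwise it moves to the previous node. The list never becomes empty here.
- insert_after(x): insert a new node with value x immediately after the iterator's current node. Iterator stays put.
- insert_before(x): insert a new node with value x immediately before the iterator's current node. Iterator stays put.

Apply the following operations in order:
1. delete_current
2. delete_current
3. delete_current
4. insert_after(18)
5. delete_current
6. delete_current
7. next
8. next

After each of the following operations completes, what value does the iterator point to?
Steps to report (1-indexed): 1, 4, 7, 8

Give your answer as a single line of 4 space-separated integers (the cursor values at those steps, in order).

Answer: 1 2 8 8

Derivation:
After 1 (delete_current): list=[1, 4, 2, 8] cursor@1
After 2 (delete_current): list=[4, 2, 8] cursor@4
After 3 (delete_current): list=[2, 8] cursor@2
After 4 (insert_after(18)): list=[2, 18, 8] cursor@2
After 5 (delete_current): list=[18, 8] cursor@18
After 6 (delete_current): list=[8] cursor@8
After 7 (next): list=[8] cursor@8
After 8 (next): list=[8] cursor@8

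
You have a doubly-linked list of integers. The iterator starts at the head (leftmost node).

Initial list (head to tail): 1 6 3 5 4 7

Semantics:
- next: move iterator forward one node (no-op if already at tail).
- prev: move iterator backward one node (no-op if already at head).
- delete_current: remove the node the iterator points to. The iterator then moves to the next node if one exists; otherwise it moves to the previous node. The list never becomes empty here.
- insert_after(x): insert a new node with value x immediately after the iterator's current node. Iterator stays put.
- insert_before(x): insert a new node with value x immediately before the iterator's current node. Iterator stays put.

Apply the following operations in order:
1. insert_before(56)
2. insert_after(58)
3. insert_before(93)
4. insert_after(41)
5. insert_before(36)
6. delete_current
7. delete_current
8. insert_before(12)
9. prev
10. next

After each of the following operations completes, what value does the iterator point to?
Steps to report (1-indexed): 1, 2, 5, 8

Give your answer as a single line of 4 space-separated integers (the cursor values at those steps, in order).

After 1 (insert_before(56)): list=[56, 1, 6, 3, 5, 4, 7] cursor@1
After 2 (insert_after(58)): list=[56, 1, 58, 6, 3, 5, 4, 7] cursor@1
After 3 (insert_before(93)): list=[56, 93, 1, 58, 6, 3, 5, 4, 7] cursor@1
After 4 (insert_after(41)): list=[56, 93, 1, 41, 58, 6, 3, 5, 4, 7] cursor@1
After 5 (insert_before(36)): list=[56, 93, 36, 1, 41, 58, 6, 3, 5, 4, 7] cursor@1
After 6 (delete_current): list=[56, 93, 36, 41, 58, 6, 3, 5, 4, 7] cursor@41
After 7 (delete_current): list=[56, 93, 36, 58, 6, 3, 5, 4, 7] cursor@58
After 8 (insert_before(12)): list=[56, 93, 36, 12, 58, 6, 3, 5, 4, 7] cursor@58
After 9 (prev): list=[56, 93, 36, 12, 58, 6, 3, 5, 4, 7] cursor@12
After 10 (next): list=[56, 93, 36, 12, 58, 6, 3, 5, 4, 7] cursor@58

Answer: 1 1 1 58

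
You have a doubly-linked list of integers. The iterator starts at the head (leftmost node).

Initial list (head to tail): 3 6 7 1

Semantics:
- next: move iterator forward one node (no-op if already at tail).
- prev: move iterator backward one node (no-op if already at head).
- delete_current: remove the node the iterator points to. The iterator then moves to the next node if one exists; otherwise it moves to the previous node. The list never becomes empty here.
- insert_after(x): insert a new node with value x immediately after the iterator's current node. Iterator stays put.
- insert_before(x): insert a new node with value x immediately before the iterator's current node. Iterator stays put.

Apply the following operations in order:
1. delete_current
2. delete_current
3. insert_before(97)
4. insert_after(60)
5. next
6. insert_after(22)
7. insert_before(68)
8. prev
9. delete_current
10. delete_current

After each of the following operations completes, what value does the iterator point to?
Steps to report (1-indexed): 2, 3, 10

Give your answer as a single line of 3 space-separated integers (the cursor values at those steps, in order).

After 1 (delete_current): list=[6, 7, 1] cursor@6
After 2 (delete_current): list=[7, 1] cursor@7
After 3 (insert_before(97)): list=[97, 7, 1] cursor@7
After 4 (insert_after(60)): list=[97, 7, 60, 1] cursor@7
After 5 (next): list=[97, 7, 60, 1] cursor@60
After 6 (insert_after(22)): list=[97, 7, 60, 22, 1] cursor@60
After 7 (insert_before(68)): list=[97, 7, 68, 60, 22, 1] cursor@60
After 8 (prev): list=[97, 7, 68, 60, 22, 1] cursor@68
After 9 (delete_current): list=[97, 7, 60, 22, 1] cursor@60
After 10 (delete_current): list=[97, 7, 22, 1] cursor@22

Answer: 7 7 22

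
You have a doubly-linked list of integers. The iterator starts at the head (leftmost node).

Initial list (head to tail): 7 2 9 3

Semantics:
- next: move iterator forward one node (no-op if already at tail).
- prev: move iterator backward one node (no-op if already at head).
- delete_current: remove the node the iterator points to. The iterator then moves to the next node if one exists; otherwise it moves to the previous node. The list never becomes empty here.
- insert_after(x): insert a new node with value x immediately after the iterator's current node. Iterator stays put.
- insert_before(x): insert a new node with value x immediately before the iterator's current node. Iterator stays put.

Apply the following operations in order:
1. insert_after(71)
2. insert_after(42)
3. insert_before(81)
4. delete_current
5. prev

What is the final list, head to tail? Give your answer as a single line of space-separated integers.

Answer: 81 42 71 2 9 3

Derivation:
After 1 (insert_after(71)): list=[7, 71, 2, 9, 3] cursor@7
After 2 (insert_after(42)): list=[7, 42, 71, 2, 9, 3] cursor@7
After 3 (insert_before(81)): list=[81, 7, 42, 71, 2, 9, 3] cursor@7
After 4 (delete_current): list=[81, 42, 71, 2, 9, 3] cursor@42
After 5 (prev): list=[81, 42, 71, 2, 9, 3] cursor@81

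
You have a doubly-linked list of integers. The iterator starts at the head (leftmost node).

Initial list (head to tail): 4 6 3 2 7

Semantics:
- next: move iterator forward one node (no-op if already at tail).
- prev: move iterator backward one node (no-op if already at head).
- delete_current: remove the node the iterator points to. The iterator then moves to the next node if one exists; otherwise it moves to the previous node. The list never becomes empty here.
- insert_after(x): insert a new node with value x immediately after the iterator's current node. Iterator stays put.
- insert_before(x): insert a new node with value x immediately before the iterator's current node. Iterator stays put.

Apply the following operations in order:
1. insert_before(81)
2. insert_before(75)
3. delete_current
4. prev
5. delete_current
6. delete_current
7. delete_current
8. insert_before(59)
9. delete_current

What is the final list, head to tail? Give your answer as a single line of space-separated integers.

Answer: 81 59 7

Derivation:
After 1 (insert_before(81)): list=[81, 4, 6, 3, 2, 7] cursor@4
After 2 (insert_before(75)): list=[81, 75, 4, 6, 3, 2, 7] cursor@4
After 3 (delete_current): list=[81, 75, 6, 3, 2, 7] cursor@6
After 4 (prev): list=[81, 75, 6, 3, 2, 7] cursor@75
After 5 (delete_current): list=[81, 6, 3, 2, 7] cursor@6
After 6 (delete_current): list=[81, 3, 2, 7] cursor@3
After 7 (delete_current): list=[81, 2, 7] cursor@2
After 8 (insert_before(59)): list=[81, 59, 2, 7] cursor@2
After 9 (delete_current): list=[81, 59, 7] cursor@7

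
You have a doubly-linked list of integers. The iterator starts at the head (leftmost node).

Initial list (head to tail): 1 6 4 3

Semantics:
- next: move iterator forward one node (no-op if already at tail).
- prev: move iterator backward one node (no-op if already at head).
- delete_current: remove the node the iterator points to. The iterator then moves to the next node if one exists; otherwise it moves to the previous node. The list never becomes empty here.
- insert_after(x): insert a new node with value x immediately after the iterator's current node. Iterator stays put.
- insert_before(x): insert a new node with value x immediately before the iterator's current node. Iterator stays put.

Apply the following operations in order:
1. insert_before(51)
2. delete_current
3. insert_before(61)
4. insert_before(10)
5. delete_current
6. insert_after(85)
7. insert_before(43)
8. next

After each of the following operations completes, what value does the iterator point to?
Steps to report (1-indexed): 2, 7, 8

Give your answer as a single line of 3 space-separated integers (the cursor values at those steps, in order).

Answer: 6 4 85

Derivation:
After 1 (insert_before(51)): list=[51, 1, 6, 4, 3] cursor@1
After 2 (delete_current): list=[51, 6, 4, 3] cursor@6
After 3 (insert_before(61)): list=[51, 61, 6, 4, 3] cursor@6
After 4 (insert_before(10)): list=[51, 61, 10, 6, 4, 3] cursor@6
After 5 (delete_current): list=[51, 61, 10, 4, 3] cursor@4
After 6 (insert_after(85)): list=[51, 61, 10, 4, 85, 3] cursor@4
After 7 (insert_before(43)): list=[51, 61, 10, 43, 4, 85, 3] cursor@4
After 8 (next): list=[51, 61, 10, 43, 4, 85, 3] cursor@85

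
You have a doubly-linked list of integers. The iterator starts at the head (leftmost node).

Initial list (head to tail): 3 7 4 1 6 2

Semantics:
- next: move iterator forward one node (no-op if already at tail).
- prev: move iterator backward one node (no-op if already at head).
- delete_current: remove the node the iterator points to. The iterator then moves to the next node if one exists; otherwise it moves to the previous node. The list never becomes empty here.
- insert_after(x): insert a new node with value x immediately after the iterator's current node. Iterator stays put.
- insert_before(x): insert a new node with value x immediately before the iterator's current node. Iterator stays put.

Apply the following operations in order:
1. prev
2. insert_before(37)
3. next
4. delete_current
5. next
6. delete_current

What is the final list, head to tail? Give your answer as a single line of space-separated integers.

After 1 (prev): list=[3, 7, 4, 1, 6, 2] cursor@3
After 2 (insert_before(37)): list=[37, 3, 7, 4, 1, 6, 2] cursor@3
After 3 (next): list=[37, 3, 7, 4, 1, 6, 2] cursor@7
After 4 (delete_current): list=[37, 3, 4, 1, 6, 2] cursor@4
After 5 (next): list=[37, 3, 4, 1, 6, 2] cursor@1
After 6 (delete_current): list=[37, 3, 4, 6, 2] cursor@6

Answer: 37 3 4 6 2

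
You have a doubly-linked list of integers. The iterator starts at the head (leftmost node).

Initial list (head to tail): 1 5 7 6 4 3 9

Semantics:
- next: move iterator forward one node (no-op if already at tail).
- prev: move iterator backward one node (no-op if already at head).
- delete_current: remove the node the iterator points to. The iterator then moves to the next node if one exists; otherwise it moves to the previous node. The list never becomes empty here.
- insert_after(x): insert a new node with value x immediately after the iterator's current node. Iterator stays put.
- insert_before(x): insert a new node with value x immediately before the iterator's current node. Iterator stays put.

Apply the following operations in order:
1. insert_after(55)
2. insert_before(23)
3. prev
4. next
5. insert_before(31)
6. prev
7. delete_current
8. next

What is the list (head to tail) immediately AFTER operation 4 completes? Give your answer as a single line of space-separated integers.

Answer: 23 1 55 5 7 6 4 3 9

Derivation:
After 1 (insert_after(55)): list=[1, 55, 5, 7, 6, 4, 3, 9] cursor@1
After 2 (insert_before(23)): list=[23, 1, 55, 5, 7, 6, 4, 3, 9] cursor@1
After 3 (prev): list=[23, 1, 55, 5, 7, 6, 4, 3, 9] cursor@23
After 4 (next): list=[23, 1, 55, 5, 7, 6, 4, 3, 9] cursor@1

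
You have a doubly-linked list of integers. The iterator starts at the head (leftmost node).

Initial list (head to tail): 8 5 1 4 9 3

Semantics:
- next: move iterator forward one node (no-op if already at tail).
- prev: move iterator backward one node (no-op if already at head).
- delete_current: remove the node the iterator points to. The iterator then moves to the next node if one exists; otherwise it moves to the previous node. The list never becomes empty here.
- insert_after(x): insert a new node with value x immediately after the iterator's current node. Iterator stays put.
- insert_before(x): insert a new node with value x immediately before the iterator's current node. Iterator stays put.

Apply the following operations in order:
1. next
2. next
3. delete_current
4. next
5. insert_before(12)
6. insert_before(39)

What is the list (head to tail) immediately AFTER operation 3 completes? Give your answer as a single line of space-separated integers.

Answer: 8 5 4 9 3

Derivation:
After 1 (next): list=[8, 5, 1, 4, 9, 3] cursor@5
After 2 (next): list=[8, 5, 1, 4, 9, 3] cursor@1
After 3 (delete_current): list=[8, 5, 4, 9, 3] cursor@4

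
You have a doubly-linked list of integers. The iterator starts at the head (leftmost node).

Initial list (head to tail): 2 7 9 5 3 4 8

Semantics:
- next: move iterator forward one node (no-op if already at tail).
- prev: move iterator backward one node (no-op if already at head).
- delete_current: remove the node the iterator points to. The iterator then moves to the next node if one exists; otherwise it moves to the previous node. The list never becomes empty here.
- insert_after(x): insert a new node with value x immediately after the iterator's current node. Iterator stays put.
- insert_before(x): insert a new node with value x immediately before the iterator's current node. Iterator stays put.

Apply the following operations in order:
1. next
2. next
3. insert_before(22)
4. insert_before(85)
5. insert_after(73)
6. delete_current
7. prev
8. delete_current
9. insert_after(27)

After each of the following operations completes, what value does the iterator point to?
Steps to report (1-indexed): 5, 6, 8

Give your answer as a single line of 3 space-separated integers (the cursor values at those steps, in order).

Answer: 9 73 73

Derivation:
After 1 (next): list=[2, 7, 9, 5, 3, 4, 8] cursor@7
After 2 (next): list=[2, 7, 9, 5, 3, 4, 8] cursor@9
After 3 (insert_before(22)): list=[2, 7, 22, 9, 5, 3, 4, 8] cursor@9
After 4 (insert_before(85)): list=[2, 7, 22, 85, 9, 5, 3, 4, 8] cursor@9
After 5 (insert_after(73)): list=[2, 7, 22, 85, 9, 73, 5, 3, 4, 8] cursor@9
After 6 (delete_current): list=[2, 7, 22, 85, 73, 5, 3, 4, 8] cursor@73
After 7 (prev): list=[2, 7, 22, 85, 73, 5, 3, 4, 8] cursor@85
After 8 (delete_current): list=[2, 7, 22, 73, 5, 3, 4, 8] cursor@73
After 9 (insert_after(27)): list=[2, 7, 22, 73, 27, 5, 3, 4, 8] cursor@73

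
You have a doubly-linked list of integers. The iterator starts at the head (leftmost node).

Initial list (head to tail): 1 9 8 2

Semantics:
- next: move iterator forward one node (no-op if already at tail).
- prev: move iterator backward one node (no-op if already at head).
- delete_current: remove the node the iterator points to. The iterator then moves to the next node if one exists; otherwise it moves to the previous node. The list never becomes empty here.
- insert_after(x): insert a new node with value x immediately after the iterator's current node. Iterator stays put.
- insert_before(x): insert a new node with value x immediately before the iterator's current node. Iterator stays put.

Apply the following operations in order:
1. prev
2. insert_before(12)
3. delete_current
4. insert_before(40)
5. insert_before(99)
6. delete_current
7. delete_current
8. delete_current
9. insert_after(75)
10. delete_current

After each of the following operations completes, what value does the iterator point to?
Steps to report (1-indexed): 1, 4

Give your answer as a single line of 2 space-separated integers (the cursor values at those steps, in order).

Answer: 1 9

Derivation:
After 1 (prev): list=[1, 9, 8, 2] cursor@1
After 2 (insert_before(12)): list=[12, 1, 9, 8, 2] cursor@1
After 3 (delete_current): list=[12, 9, 8, 2] cursor@9
After 4 (insert_before(40)): list=[12, 40, 9, 8, 2] cursor@9
After 5 (insert_before(99)): list=[12, 40, 99, 9, 8, 2] cursor@9
After 6 (delete_current): list=[12, 40, 99, 8, 2] cursor@8
After 7 (delete_current): list=[12, 40, 99, 2] cursor@2
After 8 (delete_current): list=[12, 40, 99] cursor@99
After 9 (insert_after(75)): list=[12, 40, 99, 75] cursor@99
After 10 (delete_current): list=[12, 40, 75] cursor@75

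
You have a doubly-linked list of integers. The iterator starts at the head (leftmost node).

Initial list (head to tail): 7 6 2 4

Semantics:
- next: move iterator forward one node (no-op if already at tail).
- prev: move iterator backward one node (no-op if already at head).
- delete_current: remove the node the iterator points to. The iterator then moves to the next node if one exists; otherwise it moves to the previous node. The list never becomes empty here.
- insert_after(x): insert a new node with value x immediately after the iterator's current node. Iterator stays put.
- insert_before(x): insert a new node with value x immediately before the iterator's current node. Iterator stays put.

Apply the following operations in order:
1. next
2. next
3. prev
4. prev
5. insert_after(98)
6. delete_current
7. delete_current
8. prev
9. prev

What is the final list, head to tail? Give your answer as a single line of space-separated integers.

Answer: 6 2 4

Derivation:
After 1 (next): list=[7, 6, 2, 4] cursor@6
After 2 (next): list=[7, 6, 2, 4] cursor@2
After 3 (prev): list=[7, 6, 2, 4] cursor@6
After 4 (prev): list=[7, 6, 2, 4] cursor@7
After 5 (insert_after(98)): list=[7, 98, 6, 2, 4] cursor@7
After 6 (delete_current): list=[98, 6, 2, 4] cursor@98
After 7 (delete_current): list=[6, 2, 4] cursor@6
After 8 (prev): list=[6, 2, 4] cursor@6
After 9 (prev): list=[6, 2, 4] cursor@6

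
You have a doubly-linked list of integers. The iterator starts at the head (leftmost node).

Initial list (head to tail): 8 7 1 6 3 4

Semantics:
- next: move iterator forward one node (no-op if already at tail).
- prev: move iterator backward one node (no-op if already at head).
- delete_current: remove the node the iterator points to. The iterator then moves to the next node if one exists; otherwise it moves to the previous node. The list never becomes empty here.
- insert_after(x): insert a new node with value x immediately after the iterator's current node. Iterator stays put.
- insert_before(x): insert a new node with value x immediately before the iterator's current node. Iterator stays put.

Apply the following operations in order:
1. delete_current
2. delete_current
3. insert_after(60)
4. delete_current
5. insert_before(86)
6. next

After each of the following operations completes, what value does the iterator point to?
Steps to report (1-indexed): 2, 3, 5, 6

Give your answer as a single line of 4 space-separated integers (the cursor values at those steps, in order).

Answer: 1 1 60 6

Derivation:
After 1 (delete_current): list=[7, 1, 6, 3, 4] cursor@7
After 2 (delete_current): list=[1, 6, 3, 4] cursor@1
After 3 (insert_after(60)): list=[1, 60, 6, 3, 4] cursor@1
After 4 (delete_current): list=[60, 6, 3, 4] cursor@60
After 5 (insert_before(86)): list=[86, 60, 6, 3, 4] cursor@60
After 6 (next): list=[86, 60, 6, 3, 4] cursor@6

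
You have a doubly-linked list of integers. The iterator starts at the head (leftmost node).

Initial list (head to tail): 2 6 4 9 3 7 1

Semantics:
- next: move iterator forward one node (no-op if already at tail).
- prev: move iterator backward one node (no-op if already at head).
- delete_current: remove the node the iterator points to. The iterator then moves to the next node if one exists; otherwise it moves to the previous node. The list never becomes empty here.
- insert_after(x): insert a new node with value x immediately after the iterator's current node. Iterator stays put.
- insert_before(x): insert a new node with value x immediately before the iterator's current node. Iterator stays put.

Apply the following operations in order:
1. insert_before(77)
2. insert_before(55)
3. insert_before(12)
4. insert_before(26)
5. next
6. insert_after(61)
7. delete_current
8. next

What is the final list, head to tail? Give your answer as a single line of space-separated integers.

After 1 (insert_before(77)): list=[77, 2, 6, 4, 9, 3, 7, 1] cursor@2
After 2 (insert_before(55)): list=[77, 55, 2, 6, 4, 9, 3, 7, 1] cursor@2
After 3 (insert_before(12)): list=[77, 55, 12, 2, 6, 4, 9, 3, 7, 1] cursor@2
After 4 (insert_before(26)): list=[77, 55, 12, 26, 2, 6, 4, 9, 3, 7, 1] cursor@2
After 5 (next): list=[77, 55, 12, 26, 2, 6, 4, 9, 3, 7, 1] cursor@6
After 6 (insert_after(61)): list=[77, 55, 12, 26, 2, 6, 61, 4, 9, 3, 7, 1] cursor@6
After 7 (delete_current): list=[77, 55, 12, 26, 2, 61, 4, 9, 3, 7, 1] cursor@61
After 8 (next): list=[77, 55, 12, 26, 2, 61, 4, 9, 3, 7, 1] cursor@4

Answer: 77 55 12 26 2 61 4 9 3 7 1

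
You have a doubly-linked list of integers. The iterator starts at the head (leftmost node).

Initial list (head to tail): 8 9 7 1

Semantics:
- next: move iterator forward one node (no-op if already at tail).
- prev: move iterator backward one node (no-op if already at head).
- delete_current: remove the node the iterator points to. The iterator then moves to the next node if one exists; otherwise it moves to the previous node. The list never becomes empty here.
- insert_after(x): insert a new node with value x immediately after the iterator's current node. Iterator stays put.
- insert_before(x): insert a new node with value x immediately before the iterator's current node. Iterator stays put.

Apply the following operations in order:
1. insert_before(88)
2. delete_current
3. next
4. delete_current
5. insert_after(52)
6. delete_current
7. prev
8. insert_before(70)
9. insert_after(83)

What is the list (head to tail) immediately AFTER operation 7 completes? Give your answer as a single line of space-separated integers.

After 1 (insert_before(88)): list=[88, 8, 9, 7, 1] cursor@8
After 2 (delete_current): list=[88, 9, 7, 1] cursor@9
After 3 (next): list=[88, 9, 7, 1] cursor@7
After 4 (delete_current): list=[88, 9, 1] cursor@1
After 5 (insert_after(52)): list=[88, 9, 1, 52] cursor@1
After 6 (delete_current): list=[88, 9, 52] cursor@52
After 7 (prev): list=[88, 9, 52] cursor@9

Answer: 88 9 52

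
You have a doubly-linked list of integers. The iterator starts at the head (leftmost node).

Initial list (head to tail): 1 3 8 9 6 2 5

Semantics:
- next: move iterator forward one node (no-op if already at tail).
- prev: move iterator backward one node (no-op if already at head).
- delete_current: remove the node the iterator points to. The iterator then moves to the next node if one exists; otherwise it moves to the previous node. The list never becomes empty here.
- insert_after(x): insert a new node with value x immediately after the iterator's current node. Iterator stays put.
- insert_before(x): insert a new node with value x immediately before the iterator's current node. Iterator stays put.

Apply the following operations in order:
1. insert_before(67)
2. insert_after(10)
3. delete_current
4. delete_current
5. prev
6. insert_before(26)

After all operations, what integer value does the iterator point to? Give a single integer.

Answer: 67

Derivation:
After 1 (insert_before(67)): list=[67, 1, 3, 8, 9, 6, 2, 5] cursor@1
After 2 (insert_after(10)): list=[67, 1, 10, 3, 8, 9, 6, 2, 5] cursor@1
After 3 (delete_current): list=[67, 10, 3, 8, 9, 6, 2, 5] cursor@10
After 4 (delete_current): list=[67, 3, 8, 9, 6, 2, 5] cursor@3
After 5 (prev): list=[67, 3, 8, 9, 6, 2, 5] cursor@67
After 6 (insert_before(26)): list=[26, 67, 3, 8, 9, 6, 2, 5] cursor@67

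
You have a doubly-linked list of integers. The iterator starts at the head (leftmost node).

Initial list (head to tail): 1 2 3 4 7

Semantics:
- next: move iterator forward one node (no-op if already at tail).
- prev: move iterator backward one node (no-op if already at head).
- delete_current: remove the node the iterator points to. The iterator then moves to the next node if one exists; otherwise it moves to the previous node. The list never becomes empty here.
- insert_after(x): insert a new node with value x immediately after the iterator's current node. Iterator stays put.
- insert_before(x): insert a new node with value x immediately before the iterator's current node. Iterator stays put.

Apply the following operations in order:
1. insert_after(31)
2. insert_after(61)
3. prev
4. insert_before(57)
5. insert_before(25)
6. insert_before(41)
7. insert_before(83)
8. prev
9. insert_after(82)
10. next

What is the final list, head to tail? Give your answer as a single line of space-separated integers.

After 1 (insert_after(31)): list=[1, 31, 2, 3, 4, 7] cursor@1
After 2 (insert_after(61)): list=[1, 61, 31, 2, 3, 4, 7] cursor@1
After 3 (prev): list=[1, 61, 31, 2, 3, 4, 7] cursor@1
After 4 (insert_before(57)): list=[57, 1, 61, 31, 2, 3, 4, 7] cursor@1
After 5 (insert_before(25)): list=[57, 25, 1, 61, 31, 2, 3, 4, 7] cursor@1
After 6 (insert_before(41)): list=[57, 25, 41, 1, 61, 31, 2, 3, 4, 7] cursor@1
After 7 (insert_before(83)): list=[57, 25, 41, 83, 1, 61, 31, 2, 3, 4, 7] cursor@1
After 8 (prev): list=[57, 25, 41, 83, 1, 61, 31, 2, 3, 4, 7] cursor@83
After 9 (insert_after(82)): list=[57, 25, 41, 83, 82, 1, 61, 31, 2, 3, 4, 7] cursor@83
After 10 (next): list=[57, 25, 41, 83, 82, 1, 61, 31, 2, 3, 4, 7] cursor@82

Answer: 57 25 41 83 82 1 61 31 2 3 4 7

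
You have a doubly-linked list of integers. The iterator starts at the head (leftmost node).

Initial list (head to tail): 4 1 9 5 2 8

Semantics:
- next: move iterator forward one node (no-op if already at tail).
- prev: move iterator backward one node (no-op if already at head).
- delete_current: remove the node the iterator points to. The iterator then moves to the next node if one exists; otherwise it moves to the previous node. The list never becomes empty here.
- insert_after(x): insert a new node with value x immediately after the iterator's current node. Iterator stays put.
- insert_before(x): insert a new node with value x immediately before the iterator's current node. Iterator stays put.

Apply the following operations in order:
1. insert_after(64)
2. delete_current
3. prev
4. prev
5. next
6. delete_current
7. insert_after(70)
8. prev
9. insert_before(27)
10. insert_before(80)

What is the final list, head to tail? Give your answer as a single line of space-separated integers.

Answer: 27 80 64 9 70 5 2 8

Derivation:
After 1 (insert_after(64)): list=[4, 64, 1, 9, 5, 2, 8] cursor@4
After 2 (delete_current): list=[64, 1, 9, 5, 2, 8] cursor@64
After 3 (prev): list=[64, 1, 9, 5, 2, 8] cursor@64
After 4 (prev): list=[64, 1, 9, 5, 2, 8] cursor@64
After 5 (next): list=[64, 1, 9, 5, 2, 8] cursor@1
After 6 (delete_current): list=[64, 9, 5, 2, 8] cursor@9
After 7 (insert_after(70)): list=[64, 9, 70, 5, 2, 8] cursor@9
After 8 (prev): list=[64, 9, 70, 5, 2, 8] cursor@64
After 9 (insert_before(27)): list=[27, 64, 9, 70, 5, 2, 8] cursor@64
After 10 (insert_before(80)): list=[27, 80, 64, 9, 70, 5, 2, 8] cursor@64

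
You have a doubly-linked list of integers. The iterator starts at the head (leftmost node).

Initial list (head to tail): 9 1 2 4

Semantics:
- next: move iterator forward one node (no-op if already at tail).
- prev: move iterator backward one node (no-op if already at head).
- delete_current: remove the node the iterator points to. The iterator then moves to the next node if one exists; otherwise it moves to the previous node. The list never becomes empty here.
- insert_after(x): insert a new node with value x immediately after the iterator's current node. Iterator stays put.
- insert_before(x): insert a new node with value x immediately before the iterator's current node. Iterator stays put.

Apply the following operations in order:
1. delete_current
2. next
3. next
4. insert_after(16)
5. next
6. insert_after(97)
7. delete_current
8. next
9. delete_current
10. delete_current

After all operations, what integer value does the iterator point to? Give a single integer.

Answer: 2

Derivation:
After 1 (delete_current): list=[1, 2, 4] cursor@1
After 2 (next): list=[1, 2, 4] cursor@2
After 3 (next): list=[1, 2, 4] cursor@4
After 4 (insert_after(16)): list=[1, 2, 4, 16] cursor@4
After 5 (next): list=[1, 2, 4, 16] cursor@16
After 6 (insert_after(97)): list=[1, 2, 4, 16, 97] cursor@16
After 7 (delete_current): list=[1, 2, 4, 97] cursor@97
After 8 (next): list=[1, 2, 4, 97] cursor@97
After 9 (delete_current): list=[1, 2, 4] cursor@4
After 10 (delete_current): list=[1, 2] cursor@2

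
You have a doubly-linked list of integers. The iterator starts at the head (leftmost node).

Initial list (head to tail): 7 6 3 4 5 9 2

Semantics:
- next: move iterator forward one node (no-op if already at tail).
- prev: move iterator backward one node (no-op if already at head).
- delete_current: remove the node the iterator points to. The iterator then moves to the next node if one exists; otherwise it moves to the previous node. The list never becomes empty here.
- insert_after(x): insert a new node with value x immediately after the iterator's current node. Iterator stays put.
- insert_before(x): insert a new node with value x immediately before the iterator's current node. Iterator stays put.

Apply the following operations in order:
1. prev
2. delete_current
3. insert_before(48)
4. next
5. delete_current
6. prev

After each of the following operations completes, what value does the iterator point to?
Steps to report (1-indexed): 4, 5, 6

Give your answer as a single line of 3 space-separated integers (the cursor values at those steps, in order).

After 1 (prev): list=[7, 6, 3, 4, 5, 9, 2] cursor@7
After 2 (delete_current): list=[6, 3, 4, 5, 9, 2] cursor@6
After 3 (insert_before(48)): list=[48, 6, 3, 4, 5, 9, 2] cursor@6
After 4 (next): list=[48, 6, 3, 4, 5, 9, 2] cursor@3
After 5 (delete_current): list=[48, 6, 4, 5, 9, 2] cursor@4
After 6 (prev): list=[48, 6, 4, 5, 9, 2] cursor@6

Answer: 3 4 6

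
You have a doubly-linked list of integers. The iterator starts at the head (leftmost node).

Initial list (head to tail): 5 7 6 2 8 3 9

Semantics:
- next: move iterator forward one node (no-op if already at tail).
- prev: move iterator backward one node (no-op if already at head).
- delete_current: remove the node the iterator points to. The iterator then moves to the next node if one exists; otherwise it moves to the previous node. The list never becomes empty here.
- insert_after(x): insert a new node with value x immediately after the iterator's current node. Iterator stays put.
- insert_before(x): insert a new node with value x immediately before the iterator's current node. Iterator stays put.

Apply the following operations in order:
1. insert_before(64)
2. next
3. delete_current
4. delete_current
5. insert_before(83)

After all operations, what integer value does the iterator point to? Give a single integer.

Answer: 2

Derivation:
After 1 (insert_before(64)): list=[64, 5, 7, 6, 2, 8, 3, 9] cursor@5
After 2 (next): list=[64, 5, 7, 6, 2, 8, 3, 9] cursor@7
After 3 (delete_current): list=[64, 5, 6, 2, 8, 3, 9] cursor@6
After 4 (delete_current): list=[64, 5, 2, 8, 3, 9] cursor@2
After 5 (insert_before(83)): list=[64, 5, 83, 2, 8, 3, 9] cursor@2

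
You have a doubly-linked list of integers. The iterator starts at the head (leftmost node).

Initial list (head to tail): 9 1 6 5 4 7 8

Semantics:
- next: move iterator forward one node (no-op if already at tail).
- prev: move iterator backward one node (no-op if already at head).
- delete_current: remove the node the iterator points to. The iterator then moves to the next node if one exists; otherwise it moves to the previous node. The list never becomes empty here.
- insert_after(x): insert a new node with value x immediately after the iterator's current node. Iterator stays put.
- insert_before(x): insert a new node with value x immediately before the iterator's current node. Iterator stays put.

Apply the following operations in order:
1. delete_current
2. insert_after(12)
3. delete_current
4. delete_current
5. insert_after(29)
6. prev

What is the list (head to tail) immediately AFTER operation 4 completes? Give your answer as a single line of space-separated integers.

Answer: 6 5 4 7 8

Derivation:
After 1 (delete_current): list=[1, 6, 5, 4, 7, 8] cursor@1
After 2 (insert_after(12)): list=[1, 12, 6, 5, 4, 7, 8] cursor@1
After 3 (delete_current): list=[12, 6, 5, 4, 7, 8] cursor@12
After 4 (delete_current): list=[6, 5, 4, 7, 8] cursor@6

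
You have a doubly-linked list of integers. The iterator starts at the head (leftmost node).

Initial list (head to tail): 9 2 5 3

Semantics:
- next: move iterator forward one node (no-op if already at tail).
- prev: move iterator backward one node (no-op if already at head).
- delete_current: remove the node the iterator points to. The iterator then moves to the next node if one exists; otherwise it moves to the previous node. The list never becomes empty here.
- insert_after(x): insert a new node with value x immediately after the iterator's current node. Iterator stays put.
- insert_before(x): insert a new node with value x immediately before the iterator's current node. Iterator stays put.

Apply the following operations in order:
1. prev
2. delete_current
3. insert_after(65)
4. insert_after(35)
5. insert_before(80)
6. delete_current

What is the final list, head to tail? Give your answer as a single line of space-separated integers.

Answer: 80 35 65 5 3

Derivation:
After 1 (prev): list=[9, 2, 5, 3] cursor@9
After 2 (delete_current): list=[2, 5, 3] cursor@2
After 3 (insert_after(65)): list=[2, 65, 5, 3] cursor@2
After 4 (insert_after(35)): list=[2, 35, 65, 5, 3] cursor@2
After 5 (insert_before(80)): list=[80, 2, 35, 65, 5, 3] cursor@2
After 6 (delete_current): list=[80, 35, 65, 5, 3] cursor@35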